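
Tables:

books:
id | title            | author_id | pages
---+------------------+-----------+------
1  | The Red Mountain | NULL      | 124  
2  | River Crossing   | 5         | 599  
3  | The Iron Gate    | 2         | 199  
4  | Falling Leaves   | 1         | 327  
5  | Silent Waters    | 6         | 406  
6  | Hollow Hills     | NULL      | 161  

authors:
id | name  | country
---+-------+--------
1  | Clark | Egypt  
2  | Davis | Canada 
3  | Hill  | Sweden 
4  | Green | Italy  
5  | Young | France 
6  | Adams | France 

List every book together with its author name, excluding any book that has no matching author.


INNER JOIN keeps only books rows whose author_id matches an id in authors. Walk through each book:
  - book 1 (The Red Mountain): author_id=NULL, no match -> dropped
  - book 2 (River Crossing): author_id=5 -> matches Young
  - book 3 (The Iron Gate): author_id=2 -> matches Davis
  - book 4 (Falling Leaves): author_id=1 -> matches Clark
  - book 5 (Silent Waters): author_id=6 -> matches Adams
  - book 6 (Hollow Hills): author_id=NULL, no match -> dropped
So 2 of 6 rows are dropped.

SQL:
SELECT a.title, b.name AS author
FROM books a
INNER JOIN authors b ON a.author_id = b.id

Result:
title          | author
---------------+-------
River Crossing | Young 
The Iron Gate  | Davis 
Falling Leaves | Clark 
Silent Waters  | Adams 


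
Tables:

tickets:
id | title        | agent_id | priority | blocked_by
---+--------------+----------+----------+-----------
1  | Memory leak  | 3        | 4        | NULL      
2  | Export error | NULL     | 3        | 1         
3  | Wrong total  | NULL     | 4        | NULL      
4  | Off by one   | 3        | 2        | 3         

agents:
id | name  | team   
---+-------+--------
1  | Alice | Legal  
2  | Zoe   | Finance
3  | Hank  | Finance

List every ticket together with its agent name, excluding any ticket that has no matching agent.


INNER JOIN keeps only tickets rows whose agent_id matches an id in agents. Walk through each ticket:
  - ticket 1 (Memory leak): agent_id=3 -> matches Hank
  - ticket 2 (Export error): agent_id=NULL, no match -> dropped
  - ticket 3 (Wrong total): agent_id=NULL, no match -> dropped
  - ticket 4 (Off by one): agent_id=3 -> matches Hank
So 2 of 4 rows are dropped.

SQL:
SELECT a.title, b.name AS agent
FROM tickets a
INNER JOIN agents b ON a.agent_id = b.id

Result:
title       | agent
------------+------
Memory leak | Hank 
Off by one  | Hank 


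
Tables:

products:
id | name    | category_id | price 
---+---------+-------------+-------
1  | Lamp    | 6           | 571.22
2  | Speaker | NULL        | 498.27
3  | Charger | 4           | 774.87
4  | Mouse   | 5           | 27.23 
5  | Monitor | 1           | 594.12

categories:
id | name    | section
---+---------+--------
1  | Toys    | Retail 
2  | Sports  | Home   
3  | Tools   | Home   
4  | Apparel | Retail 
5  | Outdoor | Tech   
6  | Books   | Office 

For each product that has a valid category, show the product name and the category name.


INNER JOIN keeps only products rows whose category_id matches an id in categories. Walk through each product:
  - product 1 (Lamp): category_id=6 -> matches Books
  - product 2 (Speaker): category_id=NULL, no match -> dropped
  - product 3 (Charger): category_id=4 -> matches Apparel
  - product 4 (Mouse): category_id=5 -> matches Outdoor
  - product 5 (Monitor): category_id=1 -> matches Toys
So 1 of 5 rows is dropped.

SQL:
SELECT a.name, b.name AS category
FROM products a
INNER JOIN categories b ON a.category_id = b.id

Result:
name    | category
--------+---------
Lamp    | Books   
Charger | Apparel 
Mouse   | Outdoor 
Monitor | Toys    


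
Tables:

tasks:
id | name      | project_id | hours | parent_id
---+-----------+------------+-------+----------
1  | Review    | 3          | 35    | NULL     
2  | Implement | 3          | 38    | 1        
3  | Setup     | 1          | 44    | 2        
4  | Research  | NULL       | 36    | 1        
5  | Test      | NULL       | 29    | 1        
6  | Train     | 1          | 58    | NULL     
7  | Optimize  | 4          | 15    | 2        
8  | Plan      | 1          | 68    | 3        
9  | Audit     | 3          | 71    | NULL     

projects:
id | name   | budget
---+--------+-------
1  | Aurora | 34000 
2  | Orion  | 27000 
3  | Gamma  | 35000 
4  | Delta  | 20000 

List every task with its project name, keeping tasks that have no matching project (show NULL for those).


LEFT JOIN keeps every row from tasks (the left table); where project_id has no match in projects, the project columns become NULL. Walk through each task:
  - task 1 (Review): project_id=3 -> matches Gamma
  - task 2 (Implement): project_id=3 -> matches Gamma
  - task 3 (Setup): project_id=1 -> matches Aurora
  - task 4 (Research): project_id=NULL, no match -> kept with NULL
  - task 5 (Test): project_id=NULL, no match -> kept with NULL
  - task 6 (Train): project_id=1 -> matches Aurora
  - task 7 (Optimize): project_id=4 -> matches Delta
  - task 8 (Plan): project_id=1 -> matches Aurora
  - task 9 (Audit): project_id=3 -> matches Gamma
All 9 rows appear; 2 have NULL project.

SQL:
SELECT a.name, b.name AS project
FROM tasks a
LEFT JOIN projects b ON a.project_id = b.id

Result:
name      | project
----------+--------
Review    | Gamma  
Implement | Gamma  
Setup     | Aurora 
Research  | NULL   
Test      | NULL   
Train     | Aurora 
Optimize  | Delta  
Plan      | Aurora 
Audit     | Gamma  


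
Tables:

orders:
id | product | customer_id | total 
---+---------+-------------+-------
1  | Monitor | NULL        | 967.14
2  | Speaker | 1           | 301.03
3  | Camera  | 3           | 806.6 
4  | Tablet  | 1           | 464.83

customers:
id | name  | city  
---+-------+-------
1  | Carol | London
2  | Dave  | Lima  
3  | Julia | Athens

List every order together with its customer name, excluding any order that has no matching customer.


INNER JOIN keeps only orders rows whose customer_id matches an id in customers. Walk through each order:
  - order 1 (Monitor): customer_id=NULL, no match -> dropped
  - order 2 (Speaker): customer_id=1 -> matches Carol
  - order 3 (Camera): customer_id=3 -> matches Julia
  - order 4 (Tablet): customer_id=1 -> matches Carol
So 1 of 4 rows is dropped.

SQL:
SELECT a.product, b.name AS customer
FROM orders a
INNER JOIN customers b ON a.customer_id = b.id

Result:
product | customer
--------+---------
Speaker | Carol   
Camera  | Julia   
Tablet  | Carol   


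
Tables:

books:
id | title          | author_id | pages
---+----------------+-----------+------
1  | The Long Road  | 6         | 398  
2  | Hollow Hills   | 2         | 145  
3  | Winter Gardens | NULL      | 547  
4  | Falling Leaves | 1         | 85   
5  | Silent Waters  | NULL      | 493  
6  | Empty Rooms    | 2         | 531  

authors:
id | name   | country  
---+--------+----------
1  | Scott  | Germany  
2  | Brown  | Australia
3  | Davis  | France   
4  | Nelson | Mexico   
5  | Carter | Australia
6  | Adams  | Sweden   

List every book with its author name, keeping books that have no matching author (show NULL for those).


LEFT JOIN keeps every row from books (the left table); where author_id has no match in authors, the author columns become NULL. Walk through each book:
  - book 1 (The Long Road): author_id=6 -> matches Adams
  - book 2 (Hollow Hills): author_id=2 -> matches Brown
  - book 3 (Winter Gardens): author_id=NULL, no match -> kept with NULL
  - book 4 (Falling Leaves): author_id=1 -> matches Scott
  - book 5 (Silent Waters): author_id=NULL, no match -> kept with NULL
  - book 6 (Empty Rooms): author_id=2 -> matches Brown
All 6 rows appear; 2 have NULL author.

SQL:
SELECT a.title, b.name AS author
FROM books a
LEFT JOIN authors b ON a.author_id = b.id

Result:
title          | author
---------------+-------
The Long Road  | Adams 
Hollow Hills   | Brown 
Winter Gardens | NULL  
Falling Leaves | Scott 
Silent Waters  | NULL  
Empty Rooms    | Brown 


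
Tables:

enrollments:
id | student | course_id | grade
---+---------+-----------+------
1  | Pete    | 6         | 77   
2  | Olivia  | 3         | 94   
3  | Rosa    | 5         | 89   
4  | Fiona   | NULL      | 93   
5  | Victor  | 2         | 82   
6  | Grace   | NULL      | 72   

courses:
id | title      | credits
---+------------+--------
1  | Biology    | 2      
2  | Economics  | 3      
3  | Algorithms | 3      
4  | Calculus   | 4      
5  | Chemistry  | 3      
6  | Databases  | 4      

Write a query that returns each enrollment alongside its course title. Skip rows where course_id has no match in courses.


INNER JOIN keeps only enrollments rows whose course_id matches an id in courses. Walk through each enrollment:
  - enrollment 1 (Pete): course_id=6 -> matches Databases
  - enrollment 2 (Olivia): course_id=3 -> matches Algorithms
  - enrollment 3 (Rosa): course_id=5 -> matches Chemistry
  - enrollment 4 (Fiona): course_id=NULL, no match -> dropped
  - enrollment 5 (Victor): course_id=2 -> matches Economics
  - enrollment 6 (Grace): course_id=NULL, no match -> dropped
So 2 of 6 rows are dropped.

SQL:
SELECT a.student, b.title AS course
FROM enrollments a
INNER JOIN courses b ON a.course_id = b.id

Result:
student | course    
--------+-----------
Pete    | Databases 
Olivia  | Algorithms
Rosa    | Chemistry 
Victor  | Economics 


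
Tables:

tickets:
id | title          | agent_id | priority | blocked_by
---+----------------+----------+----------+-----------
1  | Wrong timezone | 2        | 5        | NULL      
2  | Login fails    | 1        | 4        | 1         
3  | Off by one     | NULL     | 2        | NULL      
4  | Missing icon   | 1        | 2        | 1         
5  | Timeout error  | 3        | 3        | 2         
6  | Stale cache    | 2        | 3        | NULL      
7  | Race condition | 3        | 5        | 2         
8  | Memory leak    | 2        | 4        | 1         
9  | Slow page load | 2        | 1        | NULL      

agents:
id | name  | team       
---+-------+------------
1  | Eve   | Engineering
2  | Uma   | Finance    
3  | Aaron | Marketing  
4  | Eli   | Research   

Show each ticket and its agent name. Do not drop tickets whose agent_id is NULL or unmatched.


LEFT JOIN keeps every row from tickets (the left table); where agent_id has no match in agents, the agent columns become NULL. Walk through each ticket:
  - ticket 1 (Wrong timezone): agent_id=2 -> matches Uma
  - ticket 2 (Login fails): agent_id=1 -> matches Eve
  - ticket 3 (Off by one): agent_id=NULL, no match -> kept with NULL
  - ticket 4 (Missing icon): agent_id=1 -> matches Eve
  - ticket 5 (Timeout error): agent_id=3 -> matches Aaron
  - ticket 6 (Stale cache): agent_id=2 -> matches Uma
  - ticket 7 (Race condition): agent_id=3 -> matches Aaron
  - ticket 8 (Memory leak): agent_id=2 -> matches Uma
  - ticket 9 (Slow page load): agent_id=2 -> matches Uma
All 9 rows appear; 1 has NULL agent.

SQL:
SELECT a.title, b.name AS agent
FROM tickets a
LEFT JOIN agents b ON a.agent_id = b.id

Result:
title          | agent
---------------+------
Wrong timezone | Uma  
Login fails    | Eve  
Off by one     | NULL 
Missing icon   | Eve  
Timeout error  | Aaron
Stale cache    | Uma  
Race condition | Aaron
Memory leak    | Uma  
Slow page load | Uma  


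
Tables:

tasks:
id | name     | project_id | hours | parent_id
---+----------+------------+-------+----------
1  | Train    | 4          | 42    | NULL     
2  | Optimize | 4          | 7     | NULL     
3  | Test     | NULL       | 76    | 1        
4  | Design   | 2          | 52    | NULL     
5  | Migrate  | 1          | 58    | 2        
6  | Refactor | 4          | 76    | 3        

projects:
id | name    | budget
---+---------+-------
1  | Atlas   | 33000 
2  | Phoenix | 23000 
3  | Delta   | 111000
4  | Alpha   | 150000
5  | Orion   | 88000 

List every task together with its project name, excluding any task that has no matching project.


INNER JOIN keeps only tasks rows whose project_id matches an id in projects. Walk through each task:
  - task 1 (Train): project_id=4 -> matches Alpha
  - task 2 (Optimize): project_id=4 -> matches Alpha
  - task 3 (Test): project_id=NULL, no match -> dropped
  - task 4 (Design): project_id=2 -> matches Phoenix
  - task 5 (Migrate): project_id=1 -> matches Atlas
  - task 6 (Refactor): project_id=4 -> matches Alpha
So 1 of 6 rows is dropped.

SQL:
SELECT a.name, b.name AS project
FROM tasks a
INNER JOIN projects b ON a.project_id = b.id

Result:
name     | project
---------+--------
Train    | Alpha  
Optimize | Alpha  
Design   | Phoenix
Migrate  | Atlas  
Refactor | Alpha  


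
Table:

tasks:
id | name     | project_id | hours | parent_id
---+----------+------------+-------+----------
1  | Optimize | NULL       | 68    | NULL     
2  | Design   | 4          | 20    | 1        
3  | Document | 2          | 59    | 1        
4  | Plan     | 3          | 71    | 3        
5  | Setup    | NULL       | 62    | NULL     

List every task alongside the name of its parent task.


This is a self-join: tasks is joined to a second copy of itself, matching each row's parent_id to another row's id. Use LEFT JOIN so rows with parent_id=NULL are kept.
  - task 1 (Optimize): parent_id=NULL -> NULL
  - task 2 (Design): parent_id=1 -> Optimize
  - task 3 (Document): parent_id=1 -> Optimize
  - task 4 (Plan): parent_id=3 -> Document
  - task 5 (Setup): parent_id=NULL -> NULL

SQL:
SELECT a.name AS item, b.name AS parent
FROM tasks a
LEFT JOIN tasks b ON a.parent_id = b.id

Result:
item     | parent  
---------+---------
Optimize | NULL    
Design   | Optimize
Document | Optimize
Plan     | Document
Setup    | NULL    


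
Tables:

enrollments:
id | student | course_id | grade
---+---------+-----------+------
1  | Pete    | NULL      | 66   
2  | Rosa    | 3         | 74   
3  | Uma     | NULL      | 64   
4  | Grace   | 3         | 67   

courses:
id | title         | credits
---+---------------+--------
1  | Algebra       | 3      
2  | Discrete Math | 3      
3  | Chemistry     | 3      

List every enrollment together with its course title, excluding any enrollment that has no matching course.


INNER JOIN keeps only enrollments rows whose course_id matches an id in courses. Walk through each enrollment:
  - enrollment 1 (Pete): course_id=NULL, no match -> dropped
  - enrollment 2 (Rosa): course_id=3 -> matches Chemistry
  - enrollment 3 (Uma): course_id=NULL, no match -> dropped
  - enrollment 4 (Grace): course_id=3 -> matches Chemistry
So 2 of 4 rows are dropped.

SQL:
SELECT a.student, b.title AS course
FROM enrollments a
INNER JOIN courses b ON a.course_id = b.id

Result:
student | course   
--------+----------
Rosa    | Chemistry
Grace   | Chemistry


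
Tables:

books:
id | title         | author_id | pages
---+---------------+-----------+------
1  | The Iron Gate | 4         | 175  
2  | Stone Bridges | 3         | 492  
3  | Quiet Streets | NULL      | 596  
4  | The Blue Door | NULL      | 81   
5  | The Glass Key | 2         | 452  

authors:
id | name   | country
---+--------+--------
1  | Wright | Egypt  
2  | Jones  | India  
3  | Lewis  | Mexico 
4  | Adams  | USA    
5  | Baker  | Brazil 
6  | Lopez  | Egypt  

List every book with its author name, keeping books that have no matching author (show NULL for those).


LEFT JOIN keeps every row from books (the left table); where author_id has no match in authors, the author columns become NULL. Walk through each book:
  - book 1 (The Iron Gate): author_id=4 -> matches Adams
  - book 2 (Stone Bridges): author_id=3 -> matches Lewis
  - book 3 (Quiet Streets): author_id=NULL, no match -> kept with NULL
  - book 4 (The Blue Door): author_id=NULL, no match -> kept with NULL
  - book 5 (The Glass Key): author_id=2 -> matches Jones
All 5 rows appear; 2 have NULL author.

SQL:
SELECT a.title, b.name AS author
FROM books a
LEFT JOIN authors b ON a.author_id = b.id

Result:
title         | author
--------------+-------
The Iron Gate | Adams 
Stone Bridges | Lewis 
Quiet Streets | NULL  
The Blue Door | NULL  
The Glass Key | Jones 


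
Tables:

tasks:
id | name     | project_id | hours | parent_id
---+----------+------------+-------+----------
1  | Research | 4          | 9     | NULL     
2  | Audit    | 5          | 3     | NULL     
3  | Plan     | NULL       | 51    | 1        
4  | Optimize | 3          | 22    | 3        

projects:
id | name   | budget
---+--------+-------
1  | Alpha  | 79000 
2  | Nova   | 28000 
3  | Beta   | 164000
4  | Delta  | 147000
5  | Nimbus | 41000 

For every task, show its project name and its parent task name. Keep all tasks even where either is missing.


Two LEFT JOINs from the same base table tasks: one to projects via project_id, one to tasks itself via parent_id. Both are LEFT so every task is preserved.
Match against projects:
  - task 1 (Research): project_id=4 -> matches Delta
  - task 2 (Audit): project_id=5 -> matches Nimbus
  - task 3 (Plan): project_id=NULL, no match -> kept with NULL
  - task 4 (Optimize): project_id=3 -> matches Beta
Match against tasks (self):
  - task 1 (Research): parent_id=NULL -> NULL
  - task 2 (Audit): parent_id=NULL -> NULL
  - task 3 (Plan): parent_id=1 -> Research
  - task 4 (Optimize): parent_id=3 -> Plan

SQL:
SELECT a.name, b.name AS project, c.name AS parent
FROM tasks a
LEFT JOIN projects b ON a.project_id = b.id
LEFT JOIN tasks c ON a.parent_id = c.id

Result:
name     | project | parent  
---------+---------+---------
Research | Delta   | NULL    
Audit    | Nimbus  | NULL    
Plan     | NULL    | Research
Optimize | Beta    | Plan    


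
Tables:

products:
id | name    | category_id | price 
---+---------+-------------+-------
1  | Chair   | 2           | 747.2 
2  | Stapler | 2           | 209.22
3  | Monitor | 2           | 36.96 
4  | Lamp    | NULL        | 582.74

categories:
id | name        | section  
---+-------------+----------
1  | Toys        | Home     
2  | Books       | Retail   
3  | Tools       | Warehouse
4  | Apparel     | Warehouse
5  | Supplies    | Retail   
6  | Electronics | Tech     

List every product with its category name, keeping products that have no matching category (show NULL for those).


LEFT JOIN keeps every row from products (the left table); where category_id has no match in categories, the category columns become NULL. Walk through each product:
  - product 1 (Chair): category_id=2 -> matches Books
  - product 2 (Stapler): category_id=2 -> matches Books
  - product 3 (Monitor): category_id=2 -> matches Books
  - product 4 (Lamp): category_id=NULL, no match -> kept with NULL
All 4 rows appear; 1 has NULL category.

SQL:
SELECT a.name, b.name AS category
FROM products a
LEFT JOIN categories b ON a.category_id = b.id

Result:
name    | category
--------+---------
Chair   | Books   
Stapler | Books   
Monitor | Books   
Lamp    | NULL    


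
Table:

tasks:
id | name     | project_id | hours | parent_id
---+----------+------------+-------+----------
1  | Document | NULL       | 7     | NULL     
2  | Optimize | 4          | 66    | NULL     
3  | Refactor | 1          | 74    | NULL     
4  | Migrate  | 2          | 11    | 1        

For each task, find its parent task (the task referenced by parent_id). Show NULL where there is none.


This is a self-join: tasks is joined to a second copy of itself, matching each row's parent_id to another row's id. Use LEFT JOIN so rows with parent_id=NULL are kept.
  - task 1 (Document): parent_id=NULL -> NULL
  - task 2 (Optimize): parent_id=NULL -> NULL
  - task 3 (Refactor): parent_id=NULL -> NULL
  - task 4 (Migrate): parent_id=1 -> Document

SQL:
SELECT a.name AS item, b.name AS parent
FROM tasks a
LEFT JOIN tasks b ON a.parent_id = b.id

Result:
item     | parent  
---------+---------
Document | NULL    
Optimize | NULL    
Refactor | NULL    
Migrate  | Document


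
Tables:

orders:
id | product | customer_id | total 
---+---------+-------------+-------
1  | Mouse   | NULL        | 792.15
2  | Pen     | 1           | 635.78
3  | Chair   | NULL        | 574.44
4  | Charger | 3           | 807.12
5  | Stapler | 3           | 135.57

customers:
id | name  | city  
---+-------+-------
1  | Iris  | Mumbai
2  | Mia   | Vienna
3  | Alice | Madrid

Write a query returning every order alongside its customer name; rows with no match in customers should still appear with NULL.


LEFT JOIN keeps every row from orders (the left table); where customer_id has no match in customers, the customer columns become NULL. Walk through each order:
  - order 1 (Mouse): customer_id=NULL, no match -> kept with NULL
  - order 2 (Pen): customer_id=1 -> matches Iris
  - order 3 (Chair): customer_id=NULL, no match -> kept with NULL
  - order 4 (Charger): customer_id=3 -> matches Alice
  - order 5 (Stapler): customer_id=3 -> matches Alice
All 5 rows appear; 2 have NULL customer.

SQL:
SELECT a.product, b.name AS customer
FROM orders a
LEFT JOIN customers b ON a.customer_id = b.id

Result:
product | customer
--------+---------
Mouse   | NULL    
Pen     | Iris    
Chair   | NULL    
Charger | Alice   
Stapler | Alice   


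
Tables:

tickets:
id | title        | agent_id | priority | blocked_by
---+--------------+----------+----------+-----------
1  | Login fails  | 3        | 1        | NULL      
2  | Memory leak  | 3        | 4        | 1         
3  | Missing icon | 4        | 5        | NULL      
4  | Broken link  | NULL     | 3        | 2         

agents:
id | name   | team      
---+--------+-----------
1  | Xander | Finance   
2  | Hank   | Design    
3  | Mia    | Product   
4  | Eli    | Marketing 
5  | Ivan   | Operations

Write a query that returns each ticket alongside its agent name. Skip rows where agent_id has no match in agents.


INNER JOIN keeps only tickets rows whose agent_id matches an id in agents. Walk through each ticket:
  - ticket 1 (Login fails): agent_id=3 -> matches Mia
  - ticket 2 (Memory leak): agent_id=3 -> matches Mia
  - ticket 3 (Missing icon): agent_id=4 -> matches Eli
  - ticket 4 (Broken link): agent_id=NULL, no match -> dropped
So 1 of 4 rows is dropped.

SQL:
SELECT a.title, b.name AS agent
FROM tickets a
INNER JOIN agents b ON a.agent_id = b.id

Result:
title        | agent
-------------+------
Login fails  | Mia  
Memory leak  | Mia  
Missing icon | Eli  


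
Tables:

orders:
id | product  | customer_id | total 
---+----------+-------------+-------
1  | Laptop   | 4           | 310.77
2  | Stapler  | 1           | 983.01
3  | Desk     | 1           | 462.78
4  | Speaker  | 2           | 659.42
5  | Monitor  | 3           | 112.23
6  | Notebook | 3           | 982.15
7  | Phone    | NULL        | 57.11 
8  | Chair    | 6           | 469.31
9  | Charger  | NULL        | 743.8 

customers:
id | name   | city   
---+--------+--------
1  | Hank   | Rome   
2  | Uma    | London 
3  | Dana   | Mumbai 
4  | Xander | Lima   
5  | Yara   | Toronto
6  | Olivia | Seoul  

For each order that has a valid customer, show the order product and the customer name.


INNER JOIN keeps only orders rows whose customer_id matches an id in customers. Walk through each order:
  - order 1 (Laptop): customer_id=4 -> matches Xander
  - order 2 (Stapler): customer_id=1 -> matches Hank
  - order 3 (Desk): customer_id=1 -> matches Hank
  - order 4 (Speaker): customer_id=2 -> matches Uma
  - order 5 (Monitor): customer_id=3 -> matches Dana
  - order 6 (Notebook): customer_id=3 -> matches Dana
  - order 7 (Phone): customer_id=NULL, no match -> dropped
  - order 8 (Chair): customer_id=6 -> matches Olivia
  - order 9 (Charger): customer_id=NULL, no match -> dropped
So 2 of 9 rows are dropped.

SQL:
SELECT a.product, b.name AS customer
FROM orders a
INNER JOIN customers b ON a.customer_id = b.id

Result:
product  | customer
---------+---------
Laptop   | Xander  
Stapler  | Hank    
Desk     | Hank    
Speaker  | Uma     
Monitor  | Dana    
Notebook | Dana    
Chair    | Olivia  


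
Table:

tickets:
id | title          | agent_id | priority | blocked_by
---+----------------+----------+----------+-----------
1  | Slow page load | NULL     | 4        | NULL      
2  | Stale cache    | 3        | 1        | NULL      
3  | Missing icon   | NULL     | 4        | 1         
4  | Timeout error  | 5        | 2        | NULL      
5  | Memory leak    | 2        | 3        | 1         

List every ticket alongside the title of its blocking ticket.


This is a self-join: tickets is joined to a second copy of itself, matching each row's blocked_by to another row's id. Use LEFT JOIN so rows with blocked_by=NULL are kept.
  - ticket 1 (Slow page load): blocked_by=NULL -> NULL
  - ticket 2 (Stale cache): blocked_by=NULL -> NULL
  - ticket 3 (Missing icon): blocked_by=1 -> Slow page load
  - ticket 4 (Timeout error): blocked_by=NULL -> NULL
  - ticket 5 (Memory leak): blocked_by=1 -> Slow page load

SQL:
SELECT a.title AS item, b.title AS blocked_by
FROM tickets a
LEFT JOIN tickets b ON a.blocked_by = b.id

Result:
item           | blocked_by    
---------------+---------------
Slow page load | NULL          
Stale cache    | NULL          
Missing icon   | Slow page load
Timeout error  | NULL          
Memory leak    | Slow page load


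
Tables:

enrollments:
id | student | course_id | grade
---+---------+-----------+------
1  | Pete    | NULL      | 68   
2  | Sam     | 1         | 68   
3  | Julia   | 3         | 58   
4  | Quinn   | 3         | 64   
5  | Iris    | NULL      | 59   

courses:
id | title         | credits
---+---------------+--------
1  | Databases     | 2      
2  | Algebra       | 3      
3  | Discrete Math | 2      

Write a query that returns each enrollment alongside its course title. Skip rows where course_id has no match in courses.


INNER JOIN keeps only enrollments rows whose course_id matches an id in courses. Walk through each enrollment:
  - enrollment 1 (Pete): course_id=NULL, no match -> dropped
  - enrollment 2 (Sam): course_id=1 -> matches Databases
  - enrollment 3 (Julia): course_id=3 -> matches Discrete Math
  - enrollment 4 (Quinn): course_id=3 -> matches Discrete Math
  - enrollment 5 (Iris): course_id=NULL, no match -> dropped
So 2 of 5 rows are dropped.

SQL:
SELECT a.student, b.title AS course
FROM enrollments a
INNER JOIN courses b ON a.course_id = b.id

Result:
student | course       
--------+--------------
Sam     | Databases    
Julia   | Discrete Math
Quinn   | Discrete Math


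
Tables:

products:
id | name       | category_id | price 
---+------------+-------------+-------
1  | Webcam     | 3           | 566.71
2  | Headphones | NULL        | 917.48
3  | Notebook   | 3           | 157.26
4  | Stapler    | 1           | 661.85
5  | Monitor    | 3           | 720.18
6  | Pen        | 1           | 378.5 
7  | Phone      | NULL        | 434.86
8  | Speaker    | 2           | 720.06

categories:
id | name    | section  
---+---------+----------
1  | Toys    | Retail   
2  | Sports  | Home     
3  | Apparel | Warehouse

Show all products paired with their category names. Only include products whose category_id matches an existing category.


INNER JOIN keeps only products rows whose category_id matches an id in categories. Walk through each product:
  - product 1 (Webcam): category_id=3 -> matches Apparel
  - product 2 (Headphones): category_id=NULL, no match -> dropped
  - product 3 (Notebook): category_id=3 -> matches Apparel
  - product 4 (Stapler): category_id=1 -> matches Toys
  - product 5 (Monitor): category_id=3 -> matches Apparel
  - product 6 (Pen): category_id=1 -> matches Toys
  - product 7 (Phone): category_id=NULL, no match -> dropped
  - product 8 (Speaker): category_id=2 -> matches Sports
So 2 of 8 rows are dropped.

SQL:
SELECT a.name, b.name AS category
FROM products a
INNER JOIN categories b ON a.category_id = b.id

Result:
name     | category
---------+---------
Webcam   | Apparel 
Notebook | Apparel 
Stapler  | Toys    
Monitor  | Apparel 
Pen      | Toys    
Speaker  | Sports  


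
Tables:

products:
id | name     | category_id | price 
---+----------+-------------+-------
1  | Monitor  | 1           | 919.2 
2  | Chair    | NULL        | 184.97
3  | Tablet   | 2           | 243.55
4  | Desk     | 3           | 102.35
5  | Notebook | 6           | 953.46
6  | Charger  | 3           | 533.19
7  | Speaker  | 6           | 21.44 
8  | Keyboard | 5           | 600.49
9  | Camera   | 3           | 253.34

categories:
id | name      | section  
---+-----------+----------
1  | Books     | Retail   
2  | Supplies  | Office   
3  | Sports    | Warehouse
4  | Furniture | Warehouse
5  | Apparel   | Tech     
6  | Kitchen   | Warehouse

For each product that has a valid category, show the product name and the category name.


INNER JOIN keeps only products rows whose category_id matches an id in categories. Walk through each product:
  - product 1 (Monitor): category_id=1 -> matches Books
  - product 2 (Chair): category_id=NULL, no match -> dropped
  - product 3 (Tablet): category_id=2 -> matches Supplies
  - product 4 (Desk): category_id=3 -> matches Sports
  - product 5 (Notebook): category_id=6 -> matches Kitchen
  - product 6 (Charger): category_id=3 -> matches Sports
  - product 7 (Speaker): category_id=6 -> matches Kitchen
  - product 8 (Keyboard): category_id=5 -> matches Apparel
  - product 9 (Camera): category_id=3 -> matches Sports
So 1 of 9 rows is dropped.

SQL:
SELECT a.name, b.name AS category
FROM products a
INNER JOIN categories b ON a.category_id = b.id

Result:
name     | category
---------+---------
Monitor  | Books   
Tablet   | Supplies
Desk     | Sports  
Notebook | Kitchen 
Charger  | Sports  
Speaker  | Kitchen 
Keyboard | Apparel 
Camera   | Sports  


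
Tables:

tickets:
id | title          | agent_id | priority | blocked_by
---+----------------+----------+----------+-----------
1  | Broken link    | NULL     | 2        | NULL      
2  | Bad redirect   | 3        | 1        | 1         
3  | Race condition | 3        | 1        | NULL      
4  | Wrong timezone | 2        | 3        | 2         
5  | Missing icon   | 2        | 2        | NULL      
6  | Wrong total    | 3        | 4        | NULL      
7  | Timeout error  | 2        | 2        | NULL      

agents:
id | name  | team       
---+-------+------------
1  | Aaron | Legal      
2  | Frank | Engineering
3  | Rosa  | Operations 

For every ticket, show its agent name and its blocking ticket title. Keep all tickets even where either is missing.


Two LEFT JOINs from the same base table tickets: one to agents via agent_id, one to tickets itself via blocked_by. Both are LEFT so every ticket is preserved.
Match against agents:
  - ticket 1 (Broken link): agent_id=NULL, no match -> kept with NULL
  - ticket 2 (Bad redirect): agent_id=3 -> matches Rosa
  - ticket 3 (Race condition): agent_id=3 -> matches Rosa
  - ticket 4 (Wrong timezone): agent_id=2 -> matches Frank
  - ticket 5 (Missing icon): agent_id=2 -> matches Frank
  - ticket 6 (Wrong total): agent_id=3 -> matches Rosa
  - ticket 7 (Timeout error): agent_id=2 -> matches Frank
Match against tickets (self):
  - ticket 1 (Broken link): blocked_by=NULL -> NULL
  - ticket 2 (Bad redirect): blocked_by=1 -> Broken link
  - ticket 3 (Race condition): blocked_by=NULL -> NULL
  - ticket 4 (Wrong timezone): blocked_by=2 -> Bad redirect
  - ticket 5 (Missing icon): blocked_by=NULL -> NULL
  - ticket 6 (Wrong total): blocked_by=NULL -> NULL
  - ticket 7 (Timeout error): blocked_by=NULL -> NULL

SQL:
SELECT a.title, b.name AS agent, c.title AS blocked_by
FROM tickets a
LEFT JOIN agents b ON a.agent_id = b.id
LEFT JOIN tickets c ON a.blocked_by = c.id

Result:
title          | agent | blocked_by  
---------------+-------+-------------
Broken link    | NULL  | NULL        
Bad redirect   | Rosa  | Broken link 
Race condition | Rosa  | NULL        
Wrong timezone | Frank | Bad redirect
Missing icon   | Frank | NULL        
Wrong total    | Rosa  | NULL        
Timeout error  | Frank | NULL        


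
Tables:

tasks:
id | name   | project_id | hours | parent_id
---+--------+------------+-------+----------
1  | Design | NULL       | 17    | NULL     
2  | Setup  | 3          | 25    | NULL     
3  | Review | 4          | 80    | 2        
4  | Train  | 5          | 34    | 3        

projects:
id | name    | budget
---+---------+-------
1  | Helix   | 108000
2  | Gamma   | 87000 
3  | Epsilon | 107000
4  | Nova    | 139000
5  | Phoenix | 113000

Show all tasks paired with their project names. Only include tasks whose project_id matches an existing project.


INNER JOIN keeps only tasks rows whose project_id matches an id in projects. Walk through each task:
  - task 1 (Design): project_id=NULL, no match -> dropped
  - task 2 (Setup): project_id=3 -> matches Epsilon
  - task 3 (Review): project_id=4 -> matches Nova
  - task 4 (Train): project_id=5 -> matches Phoenix
So 1 of 4 rows is dropped.

SQL:
SELECT a.name, b.name AS project
FROM tasks a
INNER JOIN projects b ON a.project_id = b.id

Result:
name   | project
-------+--------
Setup  | Epsilon
Review | Nova   
Train  | Phoenix


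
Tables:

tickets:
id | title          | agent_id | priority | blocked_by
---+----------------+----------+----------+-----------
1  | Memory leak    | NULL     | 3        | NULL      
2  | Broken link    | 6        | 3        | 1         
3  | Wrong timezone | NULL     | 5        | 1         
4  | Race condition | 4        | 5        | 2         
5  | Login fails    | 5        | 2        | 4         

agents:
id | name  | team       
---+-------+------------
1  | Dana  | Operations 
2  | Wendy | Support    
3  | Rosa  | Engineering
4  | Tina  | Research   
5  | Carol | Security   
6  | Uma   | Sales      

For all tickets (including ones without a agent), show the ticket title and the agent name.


LEFT JOIN keeps every row from tickets (the left table); where agent_id has no match in agents, the agent columns become NULL. Walk through each ticket:
  - ticket 1 (Memory leak): agent_id=NULL, no match -> kept with NULL
  - ticket 2 (Broken link): agent_id=6 -> matches Uma
  - ticket 3 (Wrong timezone): agent_id=NULL, no match -> kept with NULL
  - ticket 4 (Race condition): agent_id=4 -> matches Tina
  - ticket 5 (Login fails): agent_id=5 -> matches Carol
All 5 rows appear; 2 have NULL agent.

SQL:
SELECT a.title, b.name AS agent
FROM tickets a
LEFT JOIN agents b ON a.agent_id = b.id

Result:
title          | agent
---------------+------
Memory leak    | NULL 
Broken link    | Uma  
Wrong timezone | NULL 
Race condition | Tina 
Login fails    | Carol


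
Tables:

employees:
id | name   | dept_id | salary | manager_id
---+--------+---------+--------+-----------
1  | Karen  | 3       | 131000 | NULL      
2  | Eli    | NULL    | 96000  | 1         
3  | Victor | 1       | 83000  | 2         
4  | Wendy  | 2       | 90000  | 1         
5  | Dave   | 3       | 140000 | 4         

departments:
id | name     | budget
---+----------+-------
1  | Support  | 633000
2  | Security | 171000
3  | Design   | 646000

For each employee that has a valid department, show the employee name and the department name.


INNER JOIN keeps only employees rows whose dept_id matches an id in departments. Walk through each employee:
  - employee 1 (Karen): dept_id=3 -> matches Design
  - employee 2 (Eli): dept_id=NULL, no match -> dropped
  - employee 3 (Victor): dept_id=1 -> matches Support
  - employee 4 (Wendy): dept_id=2 -> matches Security
  - employee 5 (Dave): dept_id=3 -> matches Design
So 1 of 5 rows is dropped.

SQL:
SELECT a.name, b.name AS department
FROM employees a
INNER JOIN departments b ON a.dept_id = b.id

Result:
name   | department
-------+-----------
Karen  | Design    
Victor | Support   
Wendy  | Security  
Dave   | Design    


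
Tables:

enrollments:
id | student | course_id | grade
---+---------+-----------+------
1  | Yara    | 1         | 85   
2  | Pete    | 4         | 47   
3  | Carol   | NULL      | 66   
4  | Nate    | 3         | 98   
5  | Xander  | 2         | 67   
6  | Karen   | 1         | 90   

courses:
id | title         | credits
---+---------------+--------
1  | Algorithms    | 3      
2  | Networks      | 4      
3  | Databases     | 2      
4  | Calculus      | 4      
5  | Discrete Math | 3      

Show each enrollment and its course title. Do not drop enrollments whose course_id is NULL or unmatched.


LEFT JOIN keeps every row from enrollments (the left table); where course_id has no match in courses, the course columns become NULL. Walk through each enrollment:
  - enrollment 1 (Yara): course_id=1 -> matches Algorithms
  - enrollment 2 (Pete): course_id=4 -> matches Calculus
  - enrollment 3 (Carol): course_id=NULL, no match -> kept with NULL
  - enrollment 4 (Nate): course_id=3 -> matches Databases
  - enrollment 5 (Xander): course_id=2 -> matches Networks
  - enrollment 6 (Karen): course_id=1 -> matches Algorithms
All 6 rows appear; 1 has NULL course.

SQL:
SELECT a.student, b.title AS course
FROM enrollments a
LEFT JOIN courses b ON a.course_id = b.id

Result:
student | course    
--------+-----------
Yara    | Algorithms
Pete    | Calculus  
Carol   | NULL      
Nate    | Databases 
Xander  | Networks  
Karen   | Algorithms


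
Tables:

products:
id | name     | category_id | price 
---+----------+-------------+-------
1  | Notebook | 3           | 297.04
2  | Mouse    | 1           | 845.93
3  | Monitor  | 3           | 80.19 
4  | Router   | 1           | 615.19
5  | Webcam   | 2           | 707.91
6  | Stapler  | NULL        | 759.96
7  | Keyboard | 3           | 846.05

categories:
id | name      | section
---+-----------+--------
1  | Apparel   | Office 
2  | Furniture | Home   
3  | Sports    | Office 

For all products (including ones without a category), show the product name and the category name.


LEFT JOIN keeps every row from products (the left table); where category_id has no match in categories, the category columns become NULL. Walk through each product:
  - product 1 (Notebook): category_id=3 -> matches Sports
  - product 2 (Mouse): category_id=1 -> matches Apparel
  - product 3 (Monitor): category_id=3 -> matches Sports
  - product 4 (Router): category_id=1 -> matches Apparel
  - product 5 (Webcam): category_id=2 -> matches Furniture
  - product 6 (Stapler): category_id=NULL, no match -> kept with NULL
  - product 7 (Keyboard): category_id=3 -> matches Sports
All 7 rows appear; 1 has NULL category.

SQL:
SELECT a.name, b.name AS category
FROM products a
LEFT JOIN categories b ON a.category_id = b.id

Result:
name     | category 
---------+----------
Notebook | Sports   
Mouse    | Apparel  
Monitor  | Sports   
Router   | Apparel  
Webcam   | Furniture
Stapler  | NULL     
Keyboard | Sports   


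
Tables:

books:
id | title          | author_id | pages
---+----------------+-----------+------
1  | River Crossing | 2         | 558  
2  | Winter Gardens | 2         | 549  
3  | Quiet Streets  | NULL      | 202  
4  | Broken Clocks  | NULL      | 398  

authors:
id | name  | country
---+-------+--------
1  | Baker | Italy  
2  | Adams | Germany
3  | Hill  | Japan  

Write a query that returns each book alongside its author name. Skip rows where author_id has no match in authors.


INNER JOIN keeps only books rows whose author_id matches an id in authors. Walk through each book:
  - book 1 (River Crossing): author_id=2 -> matches Adams
  - book 2 (Winter Gardens): author_id=2 -> matches Adams
  - book 3 (Quiet Streets): author_id=NULL, no match -> dropped
  - book 4 (Broken Clocks): author_id=NULL, no match -> dropped
So 2 of 4 rows are dropped.

SQL:
SELECT a.title, b.name AS author
FROM books a
INNER JOIN authors b ON a.author_id = b.id

Result:
title          | author
---------------+-------
River Crossing | Adams 
Winter Gardens | Adams 


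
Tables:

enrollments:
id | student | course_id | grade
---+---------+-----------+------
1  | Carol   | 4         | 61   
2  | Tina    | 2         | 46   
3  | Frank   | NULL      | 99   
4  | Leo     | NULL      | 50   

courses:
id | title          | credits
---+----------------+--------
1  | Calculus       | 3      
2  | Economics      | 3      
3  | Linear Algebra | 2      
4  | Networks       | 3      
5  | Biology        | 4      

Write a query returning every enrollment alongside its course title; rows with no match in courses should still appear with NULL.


LEFT JOIN keeps every row from enrollments (the left table); where course_id has no match in courses, the course columns become NULL. Walk through each enrollment:
  - enrollment 1 (Carol): course_id=4 -> matches Networks
  - enrollment 2 (Tina): course_id=2 -> matches Economics
  - enrollment 3 (Frank): course_id=NULL, no match -> kept with NULL
  - enrollment 4 (Leo): course_id=NULL, no match -> kept with NULL
All 4 rows appear; 2 have NULL course.

SQL:
SELECT a.student, b.title AS course
FROM enrollments a
LEFT JOIN courses b ON a.course_id = b.id

Result:
student | course   
--------+----------
Carol   | Networks 
Tina    | Economics
Frank   | NULL     
Leo     | NULL     
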